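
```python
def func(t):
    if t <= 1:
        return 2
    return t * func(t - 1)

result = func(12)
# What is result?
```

func(12) = 12 * 11 * 10 * 9 * 8 * 7 * 6 * 5 * 4 * 3 * 2 * 2 = 958003200

Answer: 958003200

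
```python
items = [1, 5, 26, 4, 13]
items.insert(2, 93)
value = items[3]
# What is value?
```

Trace:
`items = [1, 5, 26, 4, 13]` → items = [1, 5, 26, 4, 13]
`items.insert(2, 93)` → items = [1, 5, 93, 26, 4, 13]
`value = items[3]` → value = 26
So value = 26

Answer: 26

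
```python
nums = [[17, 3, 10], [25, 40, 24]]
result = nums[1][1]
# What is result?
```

Trace:
`nums = [[17, 3, 10], [25, 40, 24]]` → nums = [[17, 3, 10], [25, 40, 24]]
`result = nums[1][1]` → result = 40
So result = 40

Answer: 40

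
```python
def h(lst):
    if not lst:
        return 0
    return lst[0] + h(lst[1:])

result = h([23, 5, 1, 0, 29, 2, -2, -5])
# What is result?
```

23 + 5 + 1 + 0 + 29 + 2 + (-2) + (-5) + 0 = 53

Answer: 53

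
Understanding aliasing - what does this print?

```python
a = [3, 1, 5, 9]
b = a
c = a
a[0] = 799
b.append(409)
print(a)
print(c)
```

Key concept: multiple aliases.
Step by step:
`a = [3, 1, 5, 9]` → a = [3, 1, 5, 9]
`b = a` → b = [3, 1, 5, 9] (same object as a)
`c = a` → c = [3, 1, 5, 9] (same object as a, b)
`a[0] = 799` → a = [799, 1, 5, 9] (same object as b, c); b = [799, 1, 5, 9] (same object as a, c); c = [799, 1, 5, 9] (same object as a, b)
`b.append(409)` → a = [799, 1, 5, 9, 409] (same object as b, c); b = [799, 1, 5, 9, 409] (same object as a, c); c = [799, 1, 5, 9, 409] (same object as a, b)
`print(a)` → prints [799, 1, 5, 9, 409]
`print(c)` → prints [799, 1, 5, 9, 409]

Answer:
[799, 1, 5, 9, 409]
[799, 1, 5, 9, 409]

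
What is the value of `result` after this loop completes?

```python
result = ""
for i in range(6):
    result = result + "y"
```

Repeat 'y' 6 times
`result` takes the values: "" → "y" → "yy" → "yyy" → "yyyy" → "yyyyy" → "yyyyyy"

Answer: "yyyyyy"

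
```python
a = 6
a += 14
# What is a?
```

Trace:
`a = 6` → a = 6
`a += 14` → a = 20
So a = 20

Answer: 20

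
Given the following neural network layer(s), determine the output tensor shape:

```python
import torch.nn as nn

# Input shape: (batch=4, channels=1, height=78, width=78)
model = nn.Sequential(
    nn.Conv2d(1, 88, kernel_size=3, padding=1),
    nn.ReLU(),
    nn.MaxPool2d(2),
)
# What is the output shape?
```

Input: (4, 1, 78, 78) -> after Conv2d: (4, 88, 78, 78) -> after ReLU: (4, 88, 78, 78) -> Output: (4, 88, 39, 39)

Answer: (4, 88, 39, 39)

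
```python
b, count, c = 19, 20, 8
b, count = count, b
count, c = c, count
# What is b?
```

Trace:
`b, count, c = 19, 20, 8` → b = 19; count = 20; c = 8
`b, count = count, b` → b = 20; count = 19
`count, c = c, count` → count = 8; c = 19
So b = 20

Answer: 20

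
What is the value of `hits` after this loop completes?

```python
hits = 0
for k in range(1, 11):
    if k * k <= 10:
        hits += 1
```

Count numbers where k² ≤ 10
`hits` takes the values: 0 → 1 → 2 → 3

Answer: 3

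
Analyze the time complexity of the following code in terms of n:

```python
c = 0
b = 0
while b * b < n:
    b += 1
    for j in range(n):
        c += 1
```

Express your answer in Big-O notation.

Each loop level contributes: √n × n. Multiplying the contributions gives O(n√n).

Answer: O(n√n)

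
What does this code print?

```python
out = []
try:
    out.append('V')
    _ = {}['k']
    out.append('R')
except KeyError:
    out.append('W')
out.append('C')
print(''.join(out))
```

Execution trace: 'V' (try body) → 'W' (except KeyError) → 'C' (after the try/except). Output: VWC

Answer: VWC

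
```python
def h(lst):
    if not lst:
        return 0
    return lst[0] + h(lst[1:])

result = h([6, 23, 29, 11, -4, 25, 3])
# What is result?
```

6 + 23 + 29 + 11 + (-4) + 25 + 3 + 0 = 93

Answer: 93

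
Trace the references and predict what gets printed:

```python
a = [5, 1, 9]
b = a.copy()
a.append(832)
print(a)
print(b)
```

Key concept: list.copy() creates independent copy.
Step by step:
`a = [5, 1, 9]` → a = [5, 1, 9]
`b = a.copy()` → b = [5, 1, 9]
`a.append(832)` → a = [5, 1, 9, 832]
`print(a)` → prints [5, 1, 9, 832]
`print(b)` → prints [5, 1, 9]

Answer:
[5, 1, 9, 832]
[5, 1, 9]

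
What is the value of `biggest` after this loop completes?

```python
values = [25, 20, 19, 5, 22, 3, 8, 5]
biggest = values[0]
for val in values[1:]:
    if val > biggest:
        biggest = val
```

Maximum of [25, 20, 19, 5, 22, 3, 8, 5]
`biggest` takes the values: 25

Answer: 25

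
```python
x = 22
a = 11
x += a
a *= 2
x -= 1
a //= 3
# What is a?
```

Trace:
`x = 22` → x = 22
`a = 11` → a = 11
`x += a` → x = 33
`a *= 2` → a = 22
`x -= 1` → x = 32
`a //= 3` → a = 7
So a = 7

Answer: 7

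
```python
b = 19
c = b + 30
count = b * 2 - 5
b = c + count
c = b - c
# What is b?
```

Trace:
`b = 19` → b = 19
`c = b + 30` → c = 49
`count = b * 2 - 5` → count = 33
`b = c + count` → b = 82
`c = b - c` → c = 33
So b = 82

Answer: 82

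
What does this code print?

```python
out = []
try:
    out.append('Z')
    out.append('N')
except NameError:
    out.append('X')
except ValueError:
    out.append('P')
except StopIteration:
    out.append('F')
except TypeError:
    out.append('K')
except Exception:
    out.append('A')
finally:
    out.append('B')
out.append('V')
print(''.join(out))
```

Execution trace: 'Z' (try body) → 'N' (try body, no exception) → 'B' (finally) → 'V' (after the try/except). Output: ZNBV

Answer: ZNBV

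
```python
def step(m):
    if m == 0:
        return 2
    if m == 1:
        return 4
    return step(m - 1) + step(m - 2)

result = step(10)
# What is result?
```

Build up from base cases: step(0)=2, step(1)=4, step(2)=6, step(3)=10, step(4)=16, step(5)=26, step(6)=42, ..., step(10)=288

Answer: 288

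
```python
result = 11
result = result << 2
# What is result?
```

Trace:
`result = 11` → result = 11
`result = result << 2` → result = 44
So result = 44

Answer: 44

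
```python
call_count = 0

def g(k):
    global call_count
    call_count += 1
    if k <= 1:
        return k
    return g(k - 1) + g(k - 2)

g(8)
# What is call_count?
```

Calls(k) = 1 + Calls(k-1) + Calls(k-2); Calls(0)=Calls(1)=1. For k=8 this gives 67.

Answer: 67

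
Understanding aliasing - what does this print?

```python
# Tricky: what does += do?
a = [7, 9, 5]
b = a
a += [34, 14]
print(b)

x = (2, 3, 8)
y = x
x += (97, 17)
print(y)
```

Key concept: += behavior differs for mutable vs immutable.
Step by step:
`a = [7, 9, 5]` → a = [7, 9, 5]
`b = a` → b = [7, 9, 5] (same object as a)
`a += [34, 14]` → a = [7, 9, 5, 34, 14] (same object as b); b = [7, 9, 5, 34, 14] (same object as a)
`print(b)` → prints [7, 9, 5, 34, 14]
`x = (2, 3, 8)` → x = (2, 3, 8)
`y = x` → y = (2, 3, 8)
`x += (97, 17)` → x = (2, 3, 8, 97, 17)
`print(y)` → prints (2, 3, 8)

Answer:
[7, 9, 5, 34, 14]
(2, 3, 8)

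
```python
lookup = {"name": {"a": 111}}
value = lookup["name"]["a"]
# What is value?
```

Trace:
`lookup = {"name": {"a": 111}}` → lookup = {'name': {'a': 111}}
`value = lookup["name"]["a"]` → value = 111
So value = 111

Answer: 111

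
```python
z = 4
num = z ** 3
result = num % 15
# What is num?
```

Trace:
`z = 4` → z = 4
`num = z ** 3` → num = 64
`result = num % 15` → result = 4
So num = 64

Answer: 64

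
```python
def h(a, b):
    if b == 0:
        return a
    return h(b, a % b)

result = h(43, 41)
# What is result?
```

h(43, 41) -> h(41, 2) -> h(2, 1) -> h(1, 0) -> 1

Answer: 1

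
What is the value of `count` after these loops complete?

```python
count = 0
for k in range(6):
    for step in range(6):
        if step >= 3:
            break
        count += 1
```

Inner breaks at 3, outer runs 6 times
`count` takes the values: 0 → 1 → 2 → 3 → 4 → 5 → 6 → 7 → 8 → 9 → 10 → 11 → 12 → 13 → 14 → 15 → 16 → 17 → 18

Answer: 18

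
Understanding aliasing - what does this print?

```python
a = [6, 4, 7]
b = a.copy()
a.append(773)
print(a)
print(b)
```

Key concept: list.copy() creates independent copy.
Step by step:
`a = [6, 4, 7]` → a = [6, 4, 7]
`b = a.copy()` → b = [6, 4, 7]
`a.append(773)` → a = [6, 4, 7, 773]
`print(a)` → prints [6, 4, 7, 773]
`print(b)` → prints [6, 4, 7]

Answer:
[6, 4, 7, 773]
[6, 4, 7]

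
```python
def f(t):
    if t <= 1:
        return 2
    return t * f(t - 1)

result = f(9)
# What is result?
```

f(9) = 9 * 8 * 7 * 6 * 5 * 4 * 3 * 2 * 2 = 725760

Answer: 725760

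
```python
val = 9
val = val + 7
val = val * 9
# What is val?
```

Trace:
`val = 9` → val = 9
`val = val + 7` → val = 16
`val = val * 9` → val = 144
So val = 144

Answer: 144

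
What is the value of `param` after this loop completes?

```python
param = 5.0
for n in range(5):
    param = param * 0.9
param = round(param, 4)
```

Exponential decay: 5.0 * 0.9^5
`param` takes the values: 5.0 → 4.5 → 4.05 → 3.645 → 3.2805 → 2.95245 → 2.9525

Answer: 2.9525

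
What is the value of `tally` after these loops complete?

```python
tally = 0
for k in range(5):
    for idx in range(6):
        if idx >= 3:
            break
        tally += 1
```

Inner breaks at 3, outer runs 5 times
`tally` takes the values: 0 → 1 → 2 → 3 → 4 → 5 → 6 → 7 → 8 → 9 → 10 → 11 → 12 → 13 → 14 → 15

Answer: 15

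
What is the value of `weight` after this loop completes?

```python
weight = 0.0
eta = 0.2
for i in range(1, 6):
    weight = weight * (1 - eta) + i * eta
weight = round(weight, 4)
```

Moving average with lr=0.2
`weight` takes the values: 0.0 → 0.2 → 0.56 → 1.048 → 1.6384 → 2.31072 → 2.3107

Answer: 2.3107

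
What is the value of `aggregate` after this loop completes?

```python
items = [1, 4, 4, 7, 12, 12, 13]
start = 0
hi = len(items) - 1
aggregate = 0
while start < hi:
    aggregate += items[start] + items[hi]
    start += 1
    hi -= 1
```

Sum of pairs from ends
`aggregate` takes the values: 0 → 14 → 30 → 46

Answer: 46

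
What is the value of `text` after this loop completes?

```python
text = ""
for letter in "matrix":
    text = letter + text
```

Reverse 'matrix'
`text` takes the values: "" → "m" → "am" → "tam" → "rtam" → "irtam" → "xirtam"

Answer: "xirtam"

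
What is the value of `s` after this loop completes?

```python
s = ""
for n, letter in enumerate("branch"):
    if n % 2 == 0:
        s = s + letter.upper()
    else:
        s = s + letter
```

Uppercase even positions in 'branch'
`s` takes the values: "" → "B" → "Br" → "BrA" → "BrAn" → "BrAnC" → "BrAnCh"

Answer: "BrAnCh"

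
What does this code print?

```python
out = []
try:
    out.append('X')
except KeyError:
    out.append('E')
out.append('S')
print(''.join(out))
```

Execution trace: 'X' (try body, no exception) → 'S' (after the try/except). Output: XS

Answer: XS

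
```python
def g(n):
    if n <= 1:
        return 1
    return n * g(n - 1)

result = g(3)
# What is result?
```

g(3) = 3 * 2 * 1 = 6

Answer: 6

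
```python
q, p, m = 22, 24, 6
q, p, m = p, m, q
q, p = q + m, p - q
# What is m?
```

Trace:
`q, p, m = 22, 24, 6` → q = 22; p = 24; m = 6
`q, p, m = p, m, q` → q = 24; p = 6; m = 22
`q, p = q + m, p - q` → q = 46; p = -18
So m = 22

Answer: 22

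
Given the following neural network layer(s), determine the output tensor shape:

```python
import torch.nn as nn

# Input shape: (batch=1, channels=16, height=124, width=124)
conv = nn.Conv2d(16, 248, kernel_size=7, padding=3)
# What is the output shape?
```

Input: (1, 16, 124, 124) -> Output: (1, 248, 124, 124)

Answer: (1, 248, 124, 124)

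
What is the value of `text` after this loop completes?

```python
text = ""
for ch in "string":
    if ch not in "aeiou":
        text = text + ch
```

Remove vowels from 'string'
`text` takes the values: "" → "s" → "st" → "str" → "strn" → "strng"

Answer: "strng"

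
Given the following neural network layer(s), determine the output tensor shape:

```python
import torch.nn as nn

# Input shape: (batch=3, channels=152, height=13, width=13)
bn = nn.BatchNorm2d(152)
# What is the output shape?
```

Input: (3, 152, 13, 13) -> Output: (3, 152, 13, 13)

Answer: (3, 152, 13, 13)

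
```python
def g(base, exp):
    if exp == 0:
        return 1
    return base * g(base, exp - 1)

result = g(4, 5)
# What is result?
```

g(4, 5) = 4 * 4 * 4 * 4 * 4 = 1024

Answer: 1024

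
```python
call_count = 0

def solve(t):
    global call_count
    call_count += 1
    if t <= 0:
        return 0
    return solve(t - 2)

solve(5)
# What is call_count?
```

Linear recursion stepping by 2: 4 calls from t=5 down to ≤0.

Answer: 4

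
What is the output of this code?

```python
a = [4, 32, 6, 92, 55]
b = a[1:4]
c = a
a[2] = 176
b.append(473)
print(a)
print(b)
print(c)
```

Key concept: slice vs alias.
Step by step:
`a = [4, 32, 6, 92, 55]` → a = [4, 32, 6, 92, 55]
`b = a[1:4]` → b = [32, 6, 92]
`c = a` → c = [4, 32, 6, 92, 55] (same object as a)
`a[2] = 176` → a = [4, 32, 176, 92, 55] (same object as c); c = [4, 32, 176, 92, 55] (same object as a)
`b.append(473)` → b = [32, 6, 92, 473]
`print(a)` → prints [4, 32, 176, 92, 55]
`print(b)` → prints [32, 6, 92, 473]
`print(c)` → prints [4, 32, 176, 92, 55]

Answer:
[4, 32, 176, 92, 55]
[32, 6, 92, 473]
[4, 32, 176, 92, 55]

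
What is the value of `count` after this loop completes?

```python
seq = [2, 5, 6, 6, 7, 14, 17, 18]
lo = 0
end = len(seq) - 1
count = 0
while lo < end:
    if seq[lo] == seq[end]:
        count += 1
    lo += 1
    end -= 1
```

Count matching pairs from ends
`count` takes the values: 0

Answer: 0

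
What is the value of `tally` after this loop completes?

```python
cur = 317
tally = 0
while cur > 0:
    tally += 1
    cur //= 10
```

Count digits by repeated division by 10
`tally` takes the values: 0 → 1 → 2 → 3

Answer: 3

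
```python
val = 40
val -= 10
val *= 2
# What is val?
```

Trace:
`val = 40` → val = 40
`val -= 10` → val = 30
`val *= 2` → val = 60
So val = 60

Answer: 60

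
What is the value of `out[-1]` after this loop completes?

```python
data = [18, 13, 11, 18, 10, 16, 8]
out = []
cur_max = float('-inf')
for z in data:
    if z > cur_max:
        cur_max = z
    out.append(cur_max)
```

Running max ends at 18
`out` takes the values: [] → [18] → [18, 18] → [18, 18, 18] → [18, 18, 18, 18] → [18, 18, 18, 18, 18] → [18, 18, 18, 18, 18, 18] → [18, 18, 18, 18, 18, 18, 18]
So `out[-1]` = 18

Answer: 18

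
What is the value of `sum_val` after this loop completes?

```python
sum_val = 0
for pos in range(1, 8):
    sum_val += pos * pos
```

Sum of squares 1² to 7² = 140
`sum_val` takes the values: 0 → 1 → 5 → 14 → 30 → 55 → 91 → 140

Answer: 140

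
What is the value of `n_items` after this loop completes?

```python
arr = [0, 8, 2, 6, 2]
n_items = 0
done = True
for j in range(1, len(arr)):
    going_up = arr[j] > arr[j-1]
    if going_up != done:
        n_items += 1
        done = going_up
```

Count direction changes in [0, 8, 2, 6, 2]
`n_items` takes the values: 0 → 1 → 2 → 3

Answer: 3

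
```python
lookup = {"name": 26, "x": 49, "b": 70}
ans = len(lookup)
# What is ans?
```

Trace:
`lookup = {"name": 26, "x": 49, "b": 70}` → lookup = {'name': 26, 'x': 49, 'b': 70}
`ans = len(lookup)` → ans = 3
So ans = 3

Answer: 3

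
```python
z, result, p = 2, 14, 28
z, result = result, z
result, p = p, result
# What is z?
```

Trace:
`z, result, p = 2, 14, 28` → z = 2; result = 14; p = 28
`z, result = result, z` → z = 14; result = 2
`result, p = p, result` → result = 28; p = 2
So z = 14

Answer: 14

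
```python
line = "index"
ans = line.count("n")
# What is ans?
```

Trace:
`line = "index"` → line = 'index'
`ans = line.count("n")` → ans = 1
So ans = 1

Answer: 1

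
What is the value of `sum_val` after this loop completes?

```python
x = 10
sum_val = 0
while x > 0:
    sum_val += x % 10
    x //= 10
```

Sum digits of 10
`sum_val` takes the values: 0 → 1

Answer: 1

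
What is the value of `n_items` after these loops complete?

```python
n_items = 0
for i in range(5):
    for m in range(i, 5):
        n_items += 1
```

Upper triangle: 5 + 4 + ... + 1
`n_items` takes the values: 0 → 1 → 2 → 3 → 4 → 5 → 6 → 7 → 8 → 9 → 10 → 11 → 12 → 13 → 14 → 15

Answer: 15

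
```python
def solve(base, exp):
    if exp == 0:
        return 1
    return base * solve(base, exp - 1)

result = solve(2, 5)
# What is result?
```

solve(2, 5) = 2 * 2 * 2 * 2 * 2 = 32

Answer: 32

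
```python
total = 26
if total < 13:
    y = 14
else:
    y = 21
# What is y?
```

Trace:
`total = 26` → total = 26
`if total < 13: ...` → total < 13 is False, take else branch → y = 21
So y = 21

Answer: 21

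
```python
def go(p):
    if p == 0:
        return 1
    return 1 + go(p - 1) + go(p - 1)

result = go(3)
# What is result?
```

go(p) = 1 + 2·go(p-1), go(0)=1. Closed form: (1+1)·2^3 - 1 = 15.

Answer: 15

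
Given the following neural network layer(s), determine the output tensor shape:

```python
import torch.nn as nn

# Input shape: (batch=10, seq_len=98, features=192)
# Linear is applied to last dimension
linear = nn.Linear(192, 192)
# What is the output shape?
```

Input: (10, 98, 192) -> Output: (10, 98, 192)

Answer: (10, 98, 192)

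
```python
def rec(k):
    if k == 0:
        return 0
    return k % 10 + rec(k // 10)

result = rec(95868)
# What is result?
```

Sum of digits of 95868: 8 + 6 + 8 + 5 + 9 = 36

Answer: 36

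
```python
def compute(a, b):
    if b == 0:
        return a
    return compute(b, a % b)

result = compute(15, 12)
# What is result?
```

compute(15, 12) -> compute(12, 3) -> compute(3, 0) -> 3

Answer: 3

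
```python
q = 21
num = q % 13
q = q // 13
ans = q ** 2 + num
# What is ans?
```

Trace:
`q = 21` → q = 21
`num = q % 13` → num = 8
`q = q // 13` → q = 1
`ans = q ** 2 + num` → ans = 9
So ans = 9

Answer: 9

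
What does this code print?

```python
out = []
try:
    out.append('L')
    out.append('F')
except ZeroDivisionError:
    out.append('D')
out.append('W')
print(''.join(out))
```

Execution trace: 'L' (try body) → 'F' (try body, no exception) → 'W' (after the try/except). Output: LFW

Answer: LFW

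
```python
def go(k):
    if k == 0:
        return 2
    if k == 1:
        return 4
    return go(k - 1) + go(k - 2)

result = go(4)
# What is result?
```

Build up from base cases: go(0)=2, go(1)=4, go(2)=6, go(3)=10, go(4)=16

Answer: 16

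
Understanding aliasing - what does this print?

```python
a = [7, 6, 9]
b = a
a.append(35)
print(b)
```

Key concept: basic list aliasing.
Step by step:
`a = [7, 6, 9]` → a = [7, 6, 9]
`b = a` → b = [7, 6, 9] (same object as a)
`a.append(35)` → a = [7, 6, 9, 35] (same object as b); b = [7, 6, 9, 35] (same object as a)
`print(b)` → prints [7, 6, 9, 35]

Answer: [7, 6, 9, 35]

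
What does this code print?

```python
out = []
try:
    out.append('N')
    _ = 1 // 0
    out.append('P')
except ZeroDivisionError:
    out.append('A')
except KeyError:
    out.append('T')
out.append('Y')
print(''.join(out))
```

Execution trace: 'N' (try body) → 'A' (except ZeroDivisionError) → 'Y' (after the try/except). Output: NAY

Answer: NAY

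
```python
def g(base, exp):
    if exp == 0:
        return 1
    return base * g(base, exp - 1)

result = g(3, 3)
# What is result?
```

g(3, 3) = 3 * 3 * 3 = 27

Answer: 27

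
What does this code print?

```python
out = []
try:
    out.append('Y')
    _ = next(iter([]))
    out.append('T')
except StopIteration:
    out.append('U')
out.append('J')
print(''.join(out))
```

Execution trace: 'Y' (try body) → 'U' (except StopIteration) → 'J' (after the try/except). Output: YUJ

Answer: YUJ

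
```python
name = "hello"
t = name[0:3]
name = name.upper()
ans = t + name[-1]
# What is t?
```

Trace:
`name = "hello"` → name = 'hello'
`t = name[0:3]` → t = 'hel'
`name = name.upper()` → name = 'HELLO'
`ans = t + name[-1]` → ans = 'helO'
So t = 'hel'

Answer: 'hel'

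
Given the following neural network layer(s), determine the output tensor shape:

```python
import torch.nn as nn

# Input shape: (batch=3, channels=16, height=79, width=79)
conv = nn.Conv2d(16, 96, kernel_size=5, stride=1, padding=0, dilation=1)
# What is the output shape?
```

Input: (3, 16, 79, 79) -> Output: (3, 96, 75, 75)

Answer: (3, 96, 75, 75)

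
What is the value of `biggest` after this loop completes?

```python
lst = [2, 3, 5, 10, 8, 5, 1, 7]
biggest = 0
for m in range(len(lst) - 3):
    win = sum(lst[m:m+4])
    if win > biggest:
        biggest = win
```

Max sum of 4-element window in [2, 3, 5, 10, 8, 5, 1, 7]
`biggest` takes the values: 0 → 20 → 26 → 28

Answer: 28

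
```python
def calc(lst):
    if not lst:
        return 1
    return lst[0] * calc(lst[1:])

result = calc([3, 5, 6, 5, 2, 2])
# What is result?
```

Product over [3, 5, 6, 5, 2, 2] = 3 * 5 * 6 * 5 * 2 * 2 = 1800

Answer: 1800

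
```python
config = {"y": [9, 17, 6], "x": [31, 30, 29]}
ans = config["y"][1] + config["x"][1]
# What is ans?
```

Trace:
`config = {"y": [9, 17, 6], "x": [31, 30, 29]}` → config = {'y': [9, 17, 6], 'x': [31, 30, 29]}
`ans = config["y"][1] + config["x"][1]` → ans = 47
So ans = 47

Answer: 47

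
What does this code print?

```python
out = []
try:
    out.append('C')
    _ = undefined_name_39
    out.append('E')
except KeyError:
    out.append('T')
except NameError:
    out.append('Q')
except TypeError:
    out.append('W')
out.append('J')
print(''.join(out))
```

Execution trace: 'C' (try body) → 'Q' (except NameError) → 'J' (after the try/except). Output: CQJ

Answer: CQJ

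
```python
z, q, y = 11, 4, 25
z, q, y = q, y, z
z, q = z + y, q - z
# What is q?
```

Trace:
`z, q, y = 11, 4, 25` → z = 11; q = 4; y = 25
`z, q, y = q, y, z` → z = 4; q = 25; y = 11
`z, q = z + y, q - z` → z = 15; q = 21
So q = 21

Answer: 21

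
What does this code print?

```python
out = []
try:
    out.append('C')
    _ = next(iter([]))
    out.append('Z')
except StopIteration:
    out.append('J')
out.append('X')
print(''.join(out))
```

Execution trace: 'C' (try body) → 'J' (except StopIteration) → 'X' (after the try/except). Output: CJX

Answer: CJX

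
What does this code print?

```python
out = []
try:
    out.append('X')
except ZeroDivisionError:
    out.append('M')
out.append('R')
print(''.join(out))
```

Execution trace: 'X' (try body, no exception) → 'R' (after the try/except). Output: XR

Answer: XR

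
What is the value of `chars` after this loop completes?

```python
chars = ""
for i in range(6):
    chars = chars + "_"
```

Repeat '_' 6 times
`chars` takes the values: "" → "_" → "__" → "___" → "____" → "_____" → "______"

Answer: "______"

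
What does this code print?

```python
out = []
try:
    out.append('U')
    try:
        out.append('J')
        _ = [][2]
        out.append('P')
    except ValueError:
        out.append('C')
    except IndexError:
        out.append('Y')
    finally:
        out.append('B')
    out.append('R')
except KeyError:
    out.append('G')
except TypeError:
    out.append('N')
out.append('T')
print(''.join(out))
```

Execution trace: 'U' (try body) → 'J' (inner try body) → 'Y' (inner except IndexError) → 'B' (inner finally) → 'R' (try body, no exception) → 'T' (after the try/except). Output: UJYBRT

Answer: UJYBRT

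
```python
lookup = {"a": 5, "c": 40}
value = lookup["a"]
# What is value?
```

Trace:
`lookup = {"a": 5, "c": 40}` → lookup = {'a': 5, 'c': 40}
`value = lookup["a"]` → value = 5
So value = 5

Answer: 5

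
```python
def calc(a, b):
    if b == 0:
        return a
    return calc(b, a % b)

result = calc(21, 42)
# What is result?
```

calc(21, 42) -> calc(42, 21) -> calc(21, 0) -> 21

Answer: 21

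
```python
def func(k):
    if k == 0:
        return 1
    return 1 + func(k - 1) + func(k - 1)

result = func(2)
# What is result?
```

func(k) = 1 + 2·func(k-1), func(0)=1. Closed form: (1+1)·2^2 - 1 = 7.

Answer: 7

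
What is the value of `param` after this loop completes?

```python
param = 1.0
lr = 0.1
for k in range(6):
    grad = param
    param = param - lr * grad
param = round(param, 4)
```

Gradient descent: w = 1.0 * (1 - 0.1)^6
`param` takes the values: 1.0 → 0.9 → 0.81 → 0.729 → 0.6561 → 0.59049 → 0.531441 → 0.5314

Answer: 0.5314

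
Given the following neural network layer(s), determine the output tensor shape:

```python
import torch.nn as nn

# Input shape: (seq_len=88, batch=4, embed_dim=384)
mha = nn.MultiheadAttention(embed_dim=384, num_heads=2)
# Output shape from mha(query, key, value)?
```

Input: (88, 4, 384) -> Output: (88, 4, 384)

Answer: (88, 4, 384)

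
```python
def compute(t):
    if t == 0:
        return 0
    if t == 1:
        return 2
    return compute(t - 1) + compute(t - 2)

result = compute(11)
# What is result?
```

Build up from base cases: compute(0)=0, compute(1)=2, compute(2)=2, compute(3)=4, compute(4)=6, compute(5)=10, compute(6)=16, ..., compute(11)=178

Answer: 178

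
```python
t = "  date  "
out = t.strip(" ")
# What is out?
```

Trace:
`t = "  date  "` → t = '  date  '
`out = t.strip(" ")` → out = 'date'
So out = 'date'

Answer: 'date'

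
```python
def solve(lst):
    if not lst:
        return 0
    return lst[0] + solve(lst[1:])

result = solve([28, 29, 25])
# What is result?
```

28 + 29 + 25 + 0 = 82

Answer: 82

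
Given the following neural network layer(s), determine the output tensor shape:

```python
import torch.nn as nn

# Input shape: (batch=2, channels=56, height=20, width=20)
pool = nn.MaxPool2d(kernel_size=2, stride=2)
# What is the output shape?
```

Input: (2, 56, 20, 20) -> Output: (2, 56, 10, 10)

Answer: (2, 56, 10, 10)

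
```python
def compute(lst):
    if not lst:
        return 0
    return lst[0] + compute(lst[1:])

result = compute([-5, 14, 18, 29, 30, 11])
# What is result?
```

(-5) + 14 + 18 + 29 + 30 + 11 + 0 = 97

Answer: 97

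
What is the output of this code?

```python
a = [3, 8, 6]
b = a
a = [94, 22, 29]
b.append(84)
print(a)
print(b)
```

Key concept: rebinding vs mutation: a is rebound to a new list, b still points at the original.
Step by step:
`a = [3, 8, 6]` → a = [3, 8, 6]
`b = a` → b = [3, 8, 6] (same object as a)
`a = [94, 22, 29]` → a = [94, 22, 29]
`b.append(84)` → b = [3, 8, 6, 84]
`print(a)` → prints [94, 22, 29]
`print(b)` → prints [3, 8, 6, 84]

Answer:
[94, 22, 29]
[3, 8, 6, 84]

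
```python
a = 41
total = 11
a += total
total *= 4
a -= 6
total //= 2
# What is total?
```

Trace:
`a = 41` → a = 41
`total = 11` → total = 11
`a += total` → a = 52
`total *= 4` → total = 44
`a -= 6` → a = 46
`total //= 2` → total = 22
So total = 22

Answer: 22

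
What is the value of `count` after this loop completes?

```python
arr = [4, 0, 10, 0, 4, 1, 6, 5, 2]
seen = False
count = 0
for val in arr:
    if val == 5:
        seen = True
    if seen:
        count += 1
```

Count elements after first 5 in [4, 0, 10, 0, 4, 1, 6, 5, 2]
`count` takes the values: 0 → 1 → 2

Answer: 2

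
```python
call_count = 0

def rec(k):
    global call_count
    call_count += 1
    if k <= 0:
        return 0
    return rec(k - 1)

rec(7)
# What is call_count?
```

Linear recursion stepping by 1: 8 calls from k=7 down to ≤0.

Answer: 8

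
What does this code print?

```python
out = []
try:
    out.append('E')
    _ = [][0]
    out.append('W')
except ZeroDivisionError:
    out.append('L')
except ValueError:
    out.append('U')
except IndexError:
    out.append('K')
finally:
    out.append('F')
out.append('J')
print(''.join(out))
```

Execution trace: 'E' (try body) → 'K' (except IndexError) → 'F' (finally) → 'J' (after the try/except). Output: EKFJ

Answer: EKFJ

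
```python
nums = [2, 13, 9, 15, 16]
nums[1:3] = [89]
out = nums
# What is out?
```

Trace:
`nums = [2, 13, 9, 15, 16]` → nums = [2, 13, 9, 15, 16]
`nums[1:3] = [89]` → nums = [2, 89, 15, 16]
`out = nums` → out = [2, 89, 15, 16]
So out = [2, 89, 15, 16]

Answer: [2, 89, 15, 16]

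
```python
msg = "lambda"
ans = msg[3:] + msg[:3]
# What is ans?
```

Trace:
`msg = "lambda"` → msg = 'lambda'
`ans = msg[3:] + msg[:3]` → ans = 'bdalam'
So ans = 'bdalam'

Answer: 'bdalam'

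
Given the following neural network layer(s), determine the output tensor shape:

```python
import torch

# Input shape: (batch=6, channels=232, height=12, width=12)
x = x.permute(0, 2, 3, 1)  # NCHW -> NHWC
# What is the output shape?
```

Input: (6, 232, 12, 12) -> Output: (6, 12, 12, 232)

Answer: (6, 12, 12, 232)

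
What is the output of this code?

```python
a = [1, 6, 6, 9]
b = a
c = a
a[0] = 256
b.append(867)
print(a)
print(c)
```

Key concept: multiple aliases.
Step by step:
`a = [1, 6, 6, 9]` → a = [1, 6, 6, 9]
`b = a` → b = [1, 6, 6, 9] (same object as a)
`c = a` → c = [1, 6, 6, 9] (same object as a, b)
`a[0] = 256` → a = [256, 6, 6, 9] (same object as b, c); b = [256, 6, 6, 9] (same object as a, c); c = [256, 6, 6, 9] (same object as a, b)
`b.append(867)` → a = [256, 6, 6, 9, 867] (same object as b, c); b = [256, 6, 6, 9, 867] (same object as a, c); c = [256, 6, 6, 9, 867] (same object as a, b)
`print(a)` → prints [256, 6, 6, 9, 867]
`print(c)` → prints [256, 6, 6, 9, 867]

Answer:
[256, 6, 6, 9, 867]
[256, 6, 6, 9, 867]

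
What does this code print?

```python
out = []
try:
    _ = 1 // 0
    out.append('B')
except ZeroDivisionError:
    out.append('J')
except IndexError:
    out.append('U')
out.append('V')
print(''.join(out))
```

Execution trace: 'J' (except ZeroDivisionError) → 'V' (after the try/except). Output: JV

Answer: JV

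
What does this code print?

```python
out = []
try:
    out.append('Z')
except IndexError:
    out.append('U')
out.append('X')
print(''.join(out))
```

Execution trace: 'Z' (try body, no exception) → 'X' (after the try/except). Output: ZX

Answer: ZX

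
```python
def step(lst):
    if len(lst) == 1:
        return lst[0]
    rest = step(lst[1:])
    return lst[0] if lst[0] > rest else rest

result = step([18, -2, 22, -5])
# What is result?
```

Recursive max over [18, -2, 22, -5] = 22

Answer: 22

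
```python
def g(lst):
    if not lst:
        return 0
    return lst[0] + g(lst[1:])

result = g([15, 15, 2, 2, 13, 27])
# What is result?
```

15 + 15 + 2 + 2 + 13 + 27 + 0 = 74

Answer: 74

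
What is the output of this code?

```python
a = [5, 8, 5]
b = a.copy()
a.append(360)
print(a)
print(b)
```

Key concept: list.copy() creates independent copy.
Step by step:
`a = [5, 8, 5]` → a = [5, 8, 5]
`b = a.copy()` → b = [5, 8, 5]
`a.append(360)` → a = [5, 8, 5, 360]
`print(a)` → prints [5, 8, 5, 360]
`print(b)` → prints [5, 8, 5]

Answer:
[5, 8, 5, 360]
[5, 8, 5]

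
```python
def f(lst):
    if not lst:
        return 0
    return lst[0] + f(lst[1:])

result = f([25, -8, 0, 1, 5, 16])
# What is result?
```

25 + (-8) + 0 + 1 + 5 + 16 + 0 = 39

Answer: 39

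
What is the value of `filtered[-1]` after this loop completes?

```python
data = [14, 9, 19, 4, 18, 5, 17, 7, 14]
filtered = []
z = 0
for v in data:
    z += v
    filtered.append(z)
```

Cumulative sum ends at 107
`filtered` takes the values: [] → [14] → [14, 23] → [14, 23, 42] → [14, 23, 42, 46] → [14, 23, 42, 46, 64] → [14, 23, 42, 46, 64, 69] → [14, 23, 42, 46, 64, 69, 86] → [14, 23, 42, 46, 64, 69, 86, 93] → [14, 23, 42, 46, 64, 69, 86, 93, 107]
So `filtered[-1]` = 107

Answer: 107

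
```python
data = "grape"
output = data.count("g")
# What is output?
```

Trace:
`data = "grape"` → data = 'grape'
`output = data.count("g")` → output = 1
So output = 1

Answer: 1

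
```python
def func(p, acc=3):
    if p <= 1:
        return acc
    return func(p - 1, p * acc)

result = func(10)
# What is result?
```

Accumulator trace (n, acc): (10, 3) -> (9, 30) -> (8, 270) -> (7, 2160) -> (6, 15120) -> (5, 90720) -> (4, 453600) -> (3, 1814400) -> (2, 5443200) -> (1, 10886400) -> return 10886400

Answer: 10886400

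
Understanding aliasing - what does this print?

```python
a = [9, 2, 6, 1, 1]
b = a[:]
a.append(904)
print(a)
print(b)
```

Key concept: slice [:] creates copy.
Step by step:
`a = [9, 2, 6, 1, 1]` → a = [9, 2, 6, 1, 1]
`b = a[:]` → b = [9, 2, 6, 1, 1]
`a.append(904)` → a = [9, 2, 6, 1, 1, 904]
`print(a)` → prints [9, 2, 6, 1, 1, 904]
`print(b)` → prints [9, 2, 6, 1, 1]

Answer:
[9, 2, 6, 1, 1, 904]
[9, 2, 6, 1, 1]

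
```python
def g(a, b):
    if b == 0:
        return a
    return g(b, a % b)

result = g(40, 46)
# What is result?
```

g(40, 46) -> g(46, 40) -> g(40, 6) -> g(6, 4) -> g(4, 2) -> g(2, 0) -> 2

Answer: 2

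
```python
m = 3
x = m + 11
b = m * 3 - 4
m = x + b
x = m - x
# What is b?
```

Trace:
`m = 3` → m = 3
`x = m + 11` → x = 14
`b = m * 3 - 4` → b = 5
`m = x + b` → m = 19
`x = m - x` → x = 5
So b = 5

Answer: 5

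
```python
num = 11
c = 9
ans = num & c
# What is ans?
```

Trace:
`num = 11` → num = 11
`c = 9` → c = 9
`ans = num & c` → ans = 9
So ans = 9

Answer: 9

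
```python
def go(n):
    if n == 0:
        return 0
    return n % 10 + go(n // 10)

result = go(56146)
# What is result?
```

Sum of digits of 56146: 6 + 4 + 1 + 6 + 5 = 22

Answer: 22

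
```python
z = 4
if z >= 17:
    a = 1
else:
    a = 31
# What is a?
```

Trace:
`z = 4` → z = 4
`if z >= 17: ...` → z >= 17 is False, take else branch → a = 31
So a = 31

Answer: 31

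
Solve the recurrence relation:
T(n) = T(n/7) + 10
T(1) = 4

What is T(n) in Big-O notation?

Each step divides n by 7 and adds 10. After log_7(n) steps we reach T(1)=4. So T(n) = 10·log_7(n) + 4 = O(log n).

Answer: O(log n)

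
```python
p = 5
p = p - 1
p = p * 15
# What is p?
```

Trace:
`p = 5` → p = 5
`p = p - 1` → p = 4
`p = p * 15` → p = 60
So p = 60

Answer: 60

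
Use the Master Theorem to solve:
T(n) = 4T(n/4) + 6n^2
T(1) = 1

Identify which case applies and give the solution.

a=4, b=4, f(n)=6n^2. log_4(4) = 1. Since c=2 > 1 and the regularity condition holds (4(n/4)^2 = (4/4^2)n^2 with 4/4^2 < 1), Case 3 applies: T(n) = Θ(f(n)) = O(n^2).

Answer: O(n^2) - Case 3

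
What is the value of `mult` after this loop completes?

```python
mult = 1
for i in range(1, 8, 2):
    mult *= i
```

Product of 1, 3, 5, ... up to 7
`mult` takes the values: 1 → 3 → 15 → 105

Answer: 105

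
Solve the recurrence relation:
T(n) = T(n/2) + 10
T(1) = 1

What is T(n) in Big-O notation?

Each step divides n by 2 and adds 10. After log_2(n) steps we reach T(1)=1. So T(n) = 10·log_2(n) + 1 = O(log n).

Answer: O(log n)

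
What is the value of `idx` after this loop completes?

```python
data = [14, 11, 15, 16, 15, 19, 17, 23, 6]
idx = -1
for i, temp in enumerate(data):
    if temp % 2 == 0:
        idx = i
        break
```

First even number index in [14, 11, 15, 16, 15, 19, 17, 23, 6]
`idx` takes the values: -1 → 0

Answer: 0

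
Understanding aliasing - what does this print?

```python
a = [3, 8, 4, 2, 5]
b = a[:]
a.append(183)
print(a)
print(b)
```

Key concept: slice [:] creates copy.
Step by step:
`a = [3, 8, 4, 2, 5]` → a = [3, 8, 4, 2, 5]
`b = a[:]` → b = [3, 8, 4, 2, 5]
`a.append(183)` → a = [3, 8, 4, 2, 5, 183]
`print(a)` → prints [3, 8, 4, 2, 5, 183]
`print(b)` → prints [3, 8, 4, 2, 5]

Answer:
[3, 8, 4, 2, 5, 183]
[3, 8, 4, 2, 5]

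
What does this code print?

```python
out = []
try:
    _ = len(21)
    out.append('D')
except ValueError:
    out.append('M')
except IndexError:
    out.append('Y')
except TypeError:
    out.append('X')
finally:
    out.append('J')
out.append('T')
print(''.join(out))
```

Execution trace: 'X' (except TypeError) → 'J' (finally) → 'T' (after the try/except). Output: XJT

Answer: XJT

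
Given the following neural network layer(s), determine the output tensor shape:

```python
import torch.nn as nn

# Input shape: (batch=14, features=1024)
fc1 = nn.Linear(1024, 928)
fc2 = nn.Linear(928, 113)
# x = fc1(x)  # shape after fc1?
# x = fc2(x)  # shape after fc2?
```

Input: (14, 1024) -> after fc1: (14, 928) -> Output: (14, 113)

Answer: (14, 113)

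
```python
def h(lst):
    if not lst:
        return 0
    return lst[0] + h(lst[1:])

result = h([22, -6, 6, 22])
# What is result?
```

22 + (-6) + 6 + 22 + 0 = 44

Answer: 44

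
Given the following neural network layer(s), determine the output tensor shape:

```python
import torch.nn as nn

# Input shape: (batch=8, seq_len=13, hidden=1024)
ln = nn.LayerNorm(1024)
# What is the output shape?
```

Input: (8, 13, 1024) -> Output: (8, 13, 1024)

Answer: (8, 13, 1024)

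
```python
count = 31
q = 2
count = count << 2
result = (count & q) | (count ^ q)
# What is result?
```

Trace:
`count = 31` → count = 31
`q = 2` → q = 2
`count = count << 2` → count = 124
`result = (count & q) | (count ^ q)` → result = 126
So result = 126

Answer: 126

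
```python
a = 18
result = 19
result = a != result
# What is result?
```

Trace:
`a = 18` → a = 18
`result = 19` → result = 19
`result = a != result` → result = True
So result = True

Answer: True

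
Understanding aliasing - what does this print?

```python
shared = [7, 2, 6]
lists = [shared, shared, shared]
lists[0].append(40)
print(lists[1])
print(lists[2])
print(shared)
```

Key concept: list of same reference.
Step by step:
`shared = [7, 2, 6]` → shared = [7, 2, 6]
`lists = [shared, shared, shared]` → lists = [[7, 2, 6], [7, 2, 6], [7, 2, 6]]
`lists[0].append(40)` → shared = [7, 2, 6, 40]; lists = [[7, 2, 6, 40], [7, 2, 6, 40], [7, 2, 6, 40]]
`print(lists[1])` → prints [7, 2, 6, 40]
`print(lists[2])` → prints [7, 2, 6, 40]
`print(shared)` → prints [7, 2, 6, 40]

Answer:
[7, 2, 6, 40]
[7, 2, 6, 40]
[7, 2, 6, 40]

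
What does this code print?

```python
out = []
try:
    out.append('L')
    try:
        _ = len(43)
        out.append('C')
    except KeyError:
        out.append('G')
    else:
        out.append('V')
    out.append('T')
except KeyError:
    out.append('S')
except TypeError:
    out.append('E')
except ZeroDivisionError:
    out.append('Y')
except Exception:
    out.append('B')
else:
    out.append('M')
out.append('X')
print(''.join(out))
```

Execution trace: 'L' (try body) → 'E' (except TypeError) → 'X' (after the try/except). Output: LEX

Answer: LEX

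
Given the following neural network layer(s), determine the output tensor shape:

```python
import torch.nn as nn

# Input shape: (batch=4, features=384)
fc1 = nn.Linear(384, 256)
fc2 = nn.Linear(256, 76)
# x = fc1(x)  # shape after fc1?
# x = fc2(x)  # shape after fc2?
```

Input: (4, 384) -> after fc1: (4, 256) -> Output: (4, 76)

Answer: (4, 76)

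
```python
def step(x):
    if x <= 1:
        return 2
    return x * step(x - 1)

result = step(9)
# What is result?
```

step(9) = 9 * 8 * 7 * 6 * 5 * 4 * 3 * 2 * 2 = 725760

Answer: 725760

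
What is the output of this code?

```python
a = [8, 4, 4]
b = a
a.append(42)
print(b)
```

Key concept: basic list aliasing.
Step by step:
`a = [8, 4, 4]` → a = [8, 4, 4]
`b = a` → b = [8, 4, 4] (same object as a)
`a.append(42)` → a = [8, 4, 4, 42] (same object as b); b = [8, 4, 4, 42] (same object as a)
`print(b)` → prints [8, 4, 4, 42]

Answer: [8, 4, 4, 42]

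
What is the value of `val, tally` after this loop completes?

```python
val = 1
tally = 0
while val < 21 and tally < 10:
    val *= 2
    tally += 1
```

Double until >= 21 or 10 iterations
`val, tally` takes the values: (1, 0) → (2, 0) → (2, 1) → (4, 1) → (4, 2) → (8, 2) → (8, 3) → (16, 3) → (16, 4) → (32, 4) → (32, 5)

Answer: 32, 5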